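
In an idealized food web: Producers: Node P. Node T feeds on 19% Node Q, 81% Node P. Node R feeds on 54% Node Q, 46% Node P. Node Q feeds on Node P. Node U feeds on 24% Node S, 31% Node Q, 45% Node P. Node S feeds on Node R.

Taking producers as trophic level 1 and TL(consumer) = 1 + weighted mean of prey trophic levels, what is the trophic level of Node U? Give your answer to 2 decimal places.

2.92

Node Q: 1 + 1 = 2
Node R: 1 + (0.54×2 + 0.46×1) = 2.54
Node S: 1 + 2.54 = 3.54
Node T: 1 + (0.19×2 + 0.81×1) = 2.19
Node U: 1 + (0.24×3.54 + 0.31×2 + 0.45×1) = 2.9196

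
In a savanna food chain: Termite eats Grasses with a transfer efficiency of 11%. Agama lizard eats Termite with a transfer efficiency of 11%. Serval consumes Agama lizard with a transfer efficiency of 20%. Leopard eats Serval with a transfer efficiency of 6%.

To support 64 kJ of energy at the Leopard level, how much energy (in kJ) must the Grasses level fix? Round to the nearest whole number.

Cumulative transfer efficiency: 0.11 × 0.11 × 0.2 × 0.06 = 0.0001452
Grasses energy = 64 / 0.0001452 = 440771 kJ

440771 kJ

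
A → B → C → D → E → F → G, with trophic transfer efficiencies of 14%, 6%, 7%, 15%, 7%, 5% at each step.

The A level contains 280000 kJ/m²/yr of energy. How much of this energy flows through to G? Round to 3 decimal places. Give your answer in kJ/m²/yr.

B: 280000 × 0.14 = 39200 kJ/m²/yr
C: 39200 × 0.06 = 2352 kJ/m²/yr
D: 2352 × 0.07 = 164.64 kJ/m²/yr
E: 164.64 × 0.15 = 24.696 kJ/m²/yr
F: 24.696 × 0.07 = 1.72872 kJ/m²/yr
G: 1.72872 × 0.05 = 0.086436 kJ/m²/yr

0.086 kJ/m²/yr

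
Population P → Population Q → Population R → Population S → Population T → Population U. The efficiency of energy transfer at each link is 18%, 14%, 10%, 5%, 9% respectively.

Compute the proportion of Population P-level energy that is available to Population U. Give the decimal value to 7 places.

Product of link efficiencies: 0.18 × 0.14 × 0.1 × 0.05 × 0.09 = 0.00001134

0.0000113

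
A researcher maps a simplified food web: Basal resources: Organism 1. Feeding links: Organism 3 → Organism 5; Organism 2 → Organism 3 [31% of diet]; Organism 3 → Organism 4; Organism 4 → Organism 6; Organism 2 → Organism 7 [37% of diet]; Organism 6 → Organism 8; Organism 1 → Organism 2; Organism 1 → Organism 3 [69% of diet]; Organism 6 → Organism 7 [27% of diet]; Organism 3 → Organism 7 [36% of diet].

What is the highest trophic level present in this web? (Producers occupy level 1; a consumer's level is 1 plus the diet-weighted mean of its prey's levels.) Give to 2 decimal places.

Organism 2: 1 + 1 = 2
Organism 3: 1 + (0.31×2 + 0.69×1) = 2.31
Organism 4: 1 + 2.31 = 3.31
Organism 5: 1 + 2.31 = 3.31
Organism 6: 1 + 3.31 = 4.31
Organism 7: 1 + (0.37×2 + 0.27×4.31 + 0.36×2.31) = 3.7353
Organism 8: 1 + 4.31 = 5.31

5.31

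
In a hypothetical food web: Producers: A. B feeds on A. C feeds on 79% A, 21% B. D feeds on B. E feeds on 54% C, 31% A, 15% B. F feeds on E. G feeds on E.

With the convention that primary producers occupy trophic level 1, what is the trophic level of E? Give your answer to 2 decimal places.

2.80

B: 1 + 1 = 2
C: 1 + (0.79×1 + 0.21×2) = 2.21
D: 1 + 2 = 3
E: 1 + (0.54×2.21 + 0.31×1 + 0.15×2) = 2.8034
F: 1 + 2.8034 = 3.8034
G: 1 + 2.8034 = 3.8034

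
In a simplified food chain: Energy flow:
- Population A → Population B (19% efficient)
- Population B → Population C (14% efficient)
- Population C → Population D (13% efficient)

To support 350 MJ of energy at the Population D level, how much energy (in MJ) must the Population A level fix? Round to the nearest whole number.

101215 MJ

Cumulative transfer efficiency: 0.19 × 0.14 × 0.13 = 0.003458
Population A energy = 350 / 0.003458 = 101215 MJ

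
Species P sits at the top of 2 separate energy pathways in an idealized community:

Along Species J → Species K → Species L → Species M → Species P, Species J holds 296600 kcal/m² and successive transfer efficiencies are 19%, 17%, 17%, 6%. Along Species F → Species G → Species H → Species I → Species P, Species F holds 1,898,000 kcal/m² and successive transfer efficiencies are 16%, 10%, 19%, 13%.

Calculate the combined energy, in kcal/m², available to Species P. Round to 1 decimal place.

847.8 kcal/m²

Via Species J: 296600 × 0.19 × 0.17 × 0.17 × 0.06 = 97.717836 kcal/m²
Via Species F: 1898000 × 0.16 × 0.1 × 0.19 × 0.13 = 750.0896 kcal/m²
Total at Species P: 97.717836 + 750.0896 = 847.807436 kcal/m²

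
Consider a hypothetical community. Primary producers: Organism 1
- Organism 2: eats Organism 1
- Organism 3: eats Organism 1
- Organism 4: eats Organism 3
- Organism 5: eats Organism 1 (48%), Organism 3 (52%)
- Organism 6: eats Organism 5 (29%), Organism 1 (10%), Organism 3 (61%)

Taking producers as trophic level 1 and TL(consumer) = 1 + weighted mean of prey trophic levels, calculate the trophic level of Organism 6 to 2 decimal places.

3.05

Organism 2: 1 + 1 = 2
Organism 3: 1 + 1 = 2
Organism 4: 1 + 2 = 3
Organism 5: 1 + (0.48×1 + 0.52×2) = 2.52
Organism 6: 1 + (0.29×2.52 + 0.1×1 + 0.61×2) = 3.0508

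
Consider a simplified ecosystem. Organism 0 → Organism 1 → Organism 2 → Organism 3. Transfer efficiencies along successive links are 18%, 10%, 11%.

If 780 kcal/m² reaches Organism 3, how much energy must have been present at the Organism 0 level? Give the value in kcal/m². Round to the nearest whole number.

Cumulative transfer efficiency: 0.18 × 0.1 × 0.11 = 0.00198
Organism 0 energy = 780 / 0.00198 = 393939 kcal/m²

393939 kcal/m²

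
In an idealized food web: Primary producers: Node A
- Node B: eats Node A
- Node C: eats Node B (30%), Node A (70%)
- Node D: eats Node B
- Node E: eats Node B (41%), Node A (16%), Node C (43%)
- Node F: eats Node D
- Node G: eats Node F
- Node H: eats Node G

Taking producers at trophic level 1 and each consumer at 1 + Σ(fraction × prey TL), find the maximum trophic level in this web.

6

Node B: 1 + 1 = 2
Node C: 1 + (0.3×2 + 0.7×1) = 2.3
Node D: 1 + 2 = 3
Node E: 1 + (0.41×2 + 0.16×1 + 0.43×2.3) = 2.969
Node F: 1 + 3 = 4
Node G: 1 + 4 = 5
Node H: 1 + 5 = 6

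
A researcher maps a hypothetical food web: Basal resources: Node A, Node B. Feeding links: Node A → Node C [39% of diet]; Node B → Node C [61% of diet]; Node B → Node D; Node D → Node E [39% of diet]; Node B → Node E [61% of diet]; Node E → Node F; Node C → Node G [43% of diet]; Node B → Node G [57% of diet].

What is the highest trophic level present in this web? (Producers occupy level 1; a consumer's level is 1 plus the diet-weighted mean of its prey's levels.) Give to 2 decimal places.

3.39

Node C: 1 + (0.39×1 + 0.61×1) = 2
Node D: 1 + 1 = 2
Node E: 1 + (0.39×2 + 0.61×1) = 2.39
Node F: 1 + 2.39 = 3.39
Node G: 1 + (0.43×2 + 0.57×1) = 2.43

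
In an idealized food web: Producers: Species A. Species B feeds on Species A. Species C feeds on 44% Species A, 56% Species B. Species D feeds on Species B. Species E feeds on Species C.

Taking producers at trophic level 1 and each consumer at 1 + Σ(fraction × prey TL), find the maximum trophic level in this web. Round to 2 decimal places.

3.56

Species B: 1 + 1 = 2
Species C: 1 + (0.44×1 + 0.56×2) = 2.56
Species D: 1 + 2 = 3
Species E: 1 + 2.56 = 3.56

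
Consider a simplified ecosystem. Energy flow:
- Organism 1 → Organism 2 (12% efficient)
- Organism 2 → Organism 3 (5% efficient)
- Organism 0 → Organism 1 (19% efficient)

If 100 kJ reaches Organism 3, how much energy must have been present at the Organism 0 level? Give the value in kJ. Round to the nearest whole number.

87719 kJ

Cumulative transfer efficiency: 0.19 × 0.12 × 0.05 = 0.00114
Organism 0 energy = 100 / 0.00114 = 87719 kJ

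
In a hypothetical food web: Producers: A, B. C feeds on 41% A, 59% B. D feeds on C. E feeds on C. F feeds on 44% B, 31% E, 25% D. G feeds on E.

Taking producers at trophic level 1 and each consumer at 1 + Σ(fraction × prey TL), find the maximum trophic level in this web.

C: 1 + (0.41×1 + 0.59×1) = 2
D: 1 + 2 = 3
E: 1 + 2 = 3
F: 1 + (0.44×1 + 0.31×3 + 0.25×3) = 3.12
G: 1 + 3 = 4

4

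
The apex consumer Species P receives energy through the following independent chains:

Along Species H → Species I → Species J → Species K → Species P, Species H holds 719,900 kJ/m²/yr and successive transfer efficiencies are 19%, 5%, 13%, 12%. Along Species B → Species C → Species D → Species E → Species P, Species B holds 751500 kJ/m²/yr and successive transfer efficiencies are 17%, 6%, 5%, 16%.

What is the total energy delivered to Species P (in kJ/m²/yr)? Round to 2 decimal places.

168.01 kJ/m²/yr

Via Species H: 719900 × 0.19 × 0.05 × 0.13 × 0.12 = 106.68918 kJ/m²/yr
Via Species B: 751500 × 0.17 × 0.06 × 0.05 × 0.16 = 61.3224 kJ/m²/yr
Total at Species P: 106.68918 + 61.3224 = 168.01158 kJ/m²/yr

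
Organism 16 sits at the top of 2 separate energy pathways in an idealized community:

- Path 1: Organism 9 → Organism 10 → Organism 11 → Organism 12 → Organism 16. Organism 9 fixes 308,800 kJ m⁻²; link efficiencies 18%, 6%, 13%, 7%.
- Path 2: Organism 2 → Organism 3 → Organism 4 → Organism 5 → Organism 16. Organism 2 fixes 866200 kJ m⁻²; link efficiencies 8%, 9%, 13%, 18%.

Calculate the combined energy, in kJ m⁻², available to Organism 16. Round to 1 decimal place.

176.3 kJ m⁻²

Path 1: 308800 × 0.18 × 0.06 × 0.13 × 0.07 = 30.348864 kJ m⁻²
Path 2: 866200 × 0.08 × 0.09 × 0.13 × 0.18 = 145.937376 kJ m⁻²
Total at Organism 16: 30.348864 + 145.937376 = 176.28624 kJ m⁻²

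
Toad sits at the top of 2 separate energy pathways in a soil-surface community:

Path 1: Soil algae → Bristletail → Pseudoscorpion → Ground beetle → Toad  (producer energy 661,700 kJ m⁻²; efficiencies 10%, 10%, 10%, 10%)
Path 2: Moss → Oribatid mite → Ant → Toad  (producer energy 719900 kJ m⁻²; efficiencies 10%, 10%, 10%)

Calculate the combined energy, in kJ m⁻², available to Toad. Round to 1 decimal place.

786.1 kJ m⁻²

Path 1: 661700 × 0.1 × 0.1 × 0.1 × 0.1 = 66.17 kJ m⁻²
Path 2: 719900 × 0.1 × 0.1 × 0.1 = 719.9 kJ m⁻²
Total at Toad: 66.17 + 719.9 = 786.07 kJ m⁻²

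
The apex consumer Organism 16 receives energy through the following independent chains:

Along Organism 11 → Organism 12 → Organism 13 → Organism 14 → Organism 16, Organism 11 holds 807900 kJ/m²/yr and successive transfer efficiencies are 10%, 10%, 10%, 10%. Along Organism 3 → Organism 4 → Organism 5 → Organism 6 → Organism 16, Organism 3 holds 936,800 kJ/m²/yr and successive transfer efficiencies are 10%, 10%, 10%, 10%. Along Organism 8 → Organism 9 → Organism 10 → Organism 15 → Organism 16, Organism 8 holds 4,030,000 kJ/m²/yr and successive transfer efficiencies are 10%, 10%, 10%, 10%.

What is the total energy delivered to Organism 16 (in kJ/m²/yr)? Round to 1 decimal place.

Via Organism 11: 807900 × 0.1 × 0.1 × 0.1 × 0.1 = 80.79 kJ/m²/yr
Via Organism 3: 936800 × 0.1 × 0.1 × 0.1 × 0.1 = 93.68 kJ/m²/yr
Via Organism 8: 4030000 × 0.1 × 0.1 × 0.1 × 0.1 = 403 kJ/m²/yr
Total at Organism 16: 80.79 + 93.68 + 403 = 577.47 kJ/m²/yr

577.5 kJ/m²/yr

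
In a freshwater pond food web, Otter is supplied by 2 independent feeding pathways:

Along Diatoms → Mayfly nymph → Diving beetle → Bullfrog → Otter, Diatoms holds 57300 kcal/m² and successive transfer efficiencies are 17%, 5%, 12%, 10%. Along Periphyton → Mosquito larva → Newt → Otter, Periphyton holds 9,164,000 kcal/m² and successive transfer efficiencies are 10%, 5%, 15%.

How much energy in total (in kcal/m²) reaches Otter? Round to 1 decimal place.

Via Diatoms: 57300 × 0.17 × 0.05 × 0.12 × 0.1 = 5.8446 kcal/m²
Via Periphyton: 9164000 × 0.1 × 0.05 × 0.15 = 6873 kcal/m²
Total at Otter: 5.8446 + 6873 = 6878.8446 kcal/m²

6878.8 kcal/m²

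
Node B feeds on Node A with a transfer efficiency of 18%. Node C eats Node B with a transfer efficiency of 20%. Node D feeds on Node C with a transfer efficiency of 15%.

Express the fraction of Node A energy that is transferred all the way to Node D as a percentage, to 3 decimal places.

0.540%

Product of link efficiencies: 0.18 × 0.2 × 0.15 = 0.0054
As a percentage: 0.0054 × 100 = 0.540%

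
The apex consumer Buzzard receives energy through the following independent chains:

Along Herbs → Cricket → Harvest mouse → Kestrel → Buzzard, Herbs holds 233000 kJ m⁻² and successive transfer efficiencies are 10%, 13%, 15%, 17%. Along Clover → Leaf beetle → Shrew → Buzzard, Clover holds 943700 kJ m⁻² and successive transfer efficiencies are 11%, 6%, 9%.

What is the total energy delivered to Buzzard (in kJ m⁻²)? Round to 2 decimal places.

Via Herbs: 233000 × 0.1 × 0.13 × 0.15 × 0.17 = 77.2395 kJ m⁻²
Via Clover: 943700 × 0.11 × 0.06 × 0.09 = 560.5578 kJ m⁻²
Total at Buzzard: 77.2395 + 560.5578 = 637.7973 kJ m⁻²

637.80 kJ m⁻²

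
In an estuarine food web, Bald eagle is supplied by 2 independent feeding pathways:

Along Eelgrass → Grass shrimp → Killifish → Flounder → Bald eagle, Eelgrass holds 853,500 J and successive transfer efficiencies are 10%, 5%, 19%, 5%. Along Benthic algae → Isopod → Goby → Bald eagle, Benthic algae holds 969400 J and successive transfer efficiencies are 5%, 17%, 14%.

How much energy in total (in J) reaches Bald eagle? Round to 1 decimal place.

Via Eelgrass: 853500 × 0.1 × 0.05 × 0.19 × 0.05 = 40.54125 J
Via Benthic algae: 969400 × 0.05 × 0.17 × 0.14 = 1153.586 J
Total at Bald eagle: 40.54125 + 1153.586 = 1194.12725 J

1194.1 J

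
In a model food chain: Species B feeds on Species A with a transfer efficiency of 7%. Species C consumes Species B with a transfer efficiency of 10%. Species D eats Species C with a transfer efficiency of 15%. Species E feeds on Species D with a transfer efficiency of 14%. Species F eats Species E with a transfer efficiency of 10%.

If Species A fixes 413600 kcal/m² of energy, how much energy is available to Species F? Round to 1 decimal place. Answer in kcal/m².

Species B: 413600 × 0.07 = 28952 kcal/m²
Species C: 28952 × 0.1 = 2895.2 kcal/m²
Species D: 2895.2 × 0.15 = 434.28 kcal/m²
Species E: 434.28 × 0.14 = 60.7992 kcal/m²
Species F: 60.7992 × 0.1 = 6.07992 kcal/m²

6.1 kcal/m²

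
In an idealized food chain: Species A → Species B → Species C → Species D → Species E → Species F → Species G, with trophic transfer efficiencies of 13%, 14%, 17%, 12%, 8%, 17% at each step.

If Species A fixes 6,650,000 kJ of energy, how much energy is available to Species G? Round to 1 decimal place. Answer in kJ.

Species B: 6650000 × 0.13 = 864500 kJ
Species C: 864500 × 0.14 = 121030 kJ
Species D: 121030 × 0.17 = 20575.1 kJ
Species E: 20575.1 × 0.12 = 2469.012 kJ
Species F: 2469.012 × 0.08 = 197.52096 kJ
Species G: 197.52096 × 0.17 = 33.5785632 kJ

33.6 kJ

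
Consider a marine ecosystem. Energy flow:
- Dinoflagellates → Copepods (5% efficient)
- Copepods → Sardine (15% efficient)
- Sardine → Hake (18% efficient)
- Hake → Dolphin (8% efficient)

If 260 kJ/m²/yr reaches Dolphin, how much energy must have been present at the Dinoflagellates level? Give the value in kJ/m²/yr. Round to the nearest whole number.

2407407 kJ/m²/yr

Cumulative transfer efficiency: 0.05 × 0.15 × 0.18 × 0.08 = 0.000108
Dinoflagellates energy = 260 / 0.000108 = 2407407 kJ/m²/yr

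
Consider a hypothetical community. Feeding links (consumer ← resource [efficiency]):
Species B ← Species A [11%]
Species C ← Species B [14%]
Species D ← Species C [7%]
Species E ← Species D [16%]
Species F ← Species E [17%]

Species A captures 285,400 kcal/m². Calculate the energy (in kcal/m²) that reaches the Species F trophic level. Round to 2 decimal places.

8.37 kcal/m²

Species B: 285400 × 0.11 = 31394 kcal/m²
Species C: 31394 × 0.14 = 4395.16 kcal/m²
Species D: 4395.16 × 0.07 = 307.6612 kcal/m²
Species E: 307.6612 × 0.16 = 49.225792 kcal/m²
Species F: 49.225792 × 0.17 = 8.36838464 kcal/m²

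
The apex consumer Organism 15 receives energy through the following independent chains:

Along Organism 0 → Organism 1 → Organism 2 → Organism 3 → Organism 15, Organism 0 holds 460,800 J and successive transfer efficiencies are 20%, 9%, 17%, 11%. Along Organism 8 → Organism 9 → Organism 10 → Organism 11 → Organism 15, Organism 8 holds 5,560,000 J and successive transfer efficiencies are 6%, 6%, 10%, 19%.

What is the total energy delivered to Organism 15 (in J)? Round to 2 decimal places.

Via Organism 0: 460800 × 0.2 × 0.09 × 0.17 × 0.11 = 155.10528 J
Via Organism 8: 5560000 × 0.06 × 0.06 × 0.1 × 0.19 = 380.304 J
Total at Organism 15: 155.10528 + 380.304 = 535.40928 J

535.41 J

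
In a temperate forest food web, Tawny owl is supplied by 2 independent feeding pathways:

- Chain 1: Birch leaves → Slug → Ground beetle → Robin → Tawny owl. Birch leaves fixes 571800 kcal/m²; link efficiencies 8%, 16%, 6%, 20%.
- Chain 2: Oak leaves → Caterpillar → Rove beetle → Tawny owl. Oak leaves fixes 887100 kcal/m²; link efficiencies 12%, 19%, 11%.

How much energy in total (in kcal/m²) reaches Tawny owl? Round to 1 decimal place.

Chain 1: 571800 × 0.08 × 0.16 × 0.06 × 0.2 = 87.82848 kcal/m²
Chain 2: 887100 × 0.12 × 0.19 × 0.11 = 2224.8468 kcal/m²
Total at Tawny owl: 87.82848 + 2224.8468 = 2312.67528 kcal/m²

2312.7 kcal/m²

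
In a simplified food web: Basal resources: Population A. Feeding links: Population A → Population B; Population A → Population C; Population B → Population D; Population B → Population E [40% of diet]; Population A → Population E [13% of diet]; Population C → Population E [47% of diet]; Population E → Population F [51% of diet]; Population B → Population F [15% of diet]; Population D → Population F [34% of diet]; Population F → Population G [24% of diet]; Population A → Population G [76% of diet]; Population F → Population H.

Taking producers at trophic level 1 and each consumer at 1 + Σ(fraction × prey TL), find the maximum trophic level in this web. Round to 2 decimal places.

4.78

Population B: 1 + 1 = 2
Population C: 1 + 1 = 2
Population D: 1 + 2 = 3
Population E: 1 + (0.4×2 + 0.13×1 + 0.47×2) = 2.87
Population F: 1 + (0.51×2.87 + 0.15×2 + 0.34×3) = 3.7837
Population G: 1 + (0.24×3.7837 + 0.76×1) = 2.668088
Population H: 1 + 3.7837 = 4.7837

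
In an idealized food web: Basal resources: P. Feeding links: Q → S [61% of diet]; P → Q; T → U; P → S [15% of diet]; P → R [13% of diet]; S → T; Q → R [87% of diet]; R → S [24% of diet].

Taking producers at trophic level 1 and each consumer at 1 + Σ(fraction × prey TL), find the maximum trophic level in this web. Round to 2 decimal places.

5.06

Q: 1 + 1 = 2
R: 1 + (0.13×1 + 0.87×2) = 2.87
S: 1 + (0.24×2.87 + 0.15×1 + 0.61×2) = 3.0588
T: 1 + 3.0588 = 4.0588
U: 1 + 4.0588 = 5.0588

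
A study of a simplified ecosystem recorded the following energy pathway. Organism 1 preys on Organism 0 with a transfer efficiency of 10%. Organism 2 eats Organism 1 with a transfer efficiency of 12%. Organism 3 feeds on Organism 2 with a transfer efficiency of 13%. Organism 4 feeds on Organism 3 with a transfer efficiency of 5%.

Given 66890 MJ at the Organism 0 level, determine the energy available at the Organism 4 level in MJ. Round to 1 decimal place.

5.2 MJ

Organism 1: 66890 × 0.1 = 6689 MJ
Organism 2: 6689 × 0.12 = 802.68 MJ
Organism 3: 802.68 × 0.13 = 104.3484 MJ
Organism 4: 104.3484 × 0.05 = 5.21742 MJ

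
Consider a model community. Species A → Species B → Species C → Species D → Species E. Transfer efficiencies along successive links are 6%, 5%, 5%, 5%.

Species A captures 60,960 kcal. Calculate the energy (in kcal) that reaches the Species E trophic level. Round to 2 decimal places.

Species B: 60960 × 0.06 = 3657.6 kcal
Species C: 3657.6 × 0.05 = 182.88 kcal
Species D: 182.88 × 0.05 = 9.144 kcal
Species E: 9.144 × 0.05 = 0.4572 kcal

0.46 kcal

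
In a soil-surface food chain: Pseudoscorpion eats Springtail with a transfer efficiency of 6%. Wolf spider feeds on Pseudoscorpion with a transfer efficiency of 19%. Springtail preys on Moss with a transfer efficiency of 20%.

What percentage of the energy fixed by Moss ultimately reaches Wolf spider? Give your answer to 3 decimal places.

0.228%

Product of link efficiencies: 0.2 × 0.06 × 0.19 = 0.00228
As a percentage: 0.00228 × 100 = 0.228%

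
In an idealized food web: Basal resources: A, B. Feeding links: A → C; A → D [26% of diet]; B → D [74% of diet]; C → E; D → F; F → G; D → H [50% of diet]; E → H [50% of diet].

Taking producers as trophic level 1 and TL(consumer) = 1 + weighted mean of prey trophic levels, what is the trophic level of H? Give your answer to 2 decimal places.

3.50

C: 1 + 1 = 2
D: 1 + (0.26×1 + 0.74×1) = 2
E: 1 + 2 = 3
F: 1 + 2 = 3
G: 1 + 3 = 4
H: 1 + (0.5×2 + 0.5×3) = 3.5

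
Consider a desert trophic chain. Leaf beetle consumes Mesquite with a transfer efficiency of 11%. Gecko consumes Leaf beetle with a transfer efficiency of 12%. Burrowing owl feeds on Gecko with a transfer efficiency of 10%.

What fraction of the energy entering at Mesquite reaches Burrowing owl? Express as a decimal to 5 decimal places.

Product of link efficiencies: 0.11 × 0.12 × 0.1 = 0.00132

0.00132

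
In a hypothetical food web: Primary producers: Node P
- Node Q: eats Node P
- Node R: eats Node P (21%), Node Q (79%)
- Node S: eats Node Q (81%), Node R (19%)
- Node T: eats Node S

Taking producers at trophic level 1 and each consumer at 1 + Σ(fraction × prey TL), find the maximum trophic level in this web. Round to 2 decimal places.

Node Q: 1 + 1 = 2
Node R: 1 + (0.21×1 + 0.79×2) = 2.79
Node S: 1 + (0.81×2 + 0.19×2.79) = 3.1501
Node T: 1 + 3.1501 = 4.1501

4.15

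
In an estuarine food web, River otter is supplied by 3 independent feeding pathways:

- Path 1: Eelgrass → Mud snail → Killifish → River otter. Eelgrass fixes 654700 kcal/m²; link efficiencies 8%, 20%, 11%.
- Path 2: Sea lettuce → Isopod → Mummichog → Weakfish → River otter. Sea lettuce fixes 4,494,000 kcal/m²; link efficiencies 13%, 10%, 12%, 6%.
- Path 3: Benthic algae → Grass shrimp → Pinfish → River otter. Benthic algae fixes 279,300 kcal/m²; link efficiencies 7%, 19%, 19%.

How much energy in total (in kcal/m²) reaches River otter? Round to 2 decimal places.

2278.70 kcal/m²

Path 1: 654700 × 0.08 × 0.2 × 0.11 = 1152.272 kcal/m²
Path 2: 4494000 × 0.13 × 0.1 × 0.12 × 0.06 = 420.6384 kcal/m²
Path 3: 279300 × 0.07 × 0.19 × 0.19 = 705.7911 kcal/m²
Total at River otter: 1152.272 + 420.6384 + 705.7911 = 2278.7015 kcal/m²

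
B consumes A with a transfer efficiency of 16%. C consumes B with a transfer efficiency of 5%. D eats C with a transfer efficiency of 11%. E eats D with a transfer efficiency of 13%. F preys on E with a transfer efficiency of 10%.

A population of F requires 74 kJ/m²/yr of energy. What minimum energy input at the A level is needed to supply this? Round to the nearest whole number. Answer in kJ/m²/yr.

6468531 kJ/m²/yr

Cumulative transfer efficiency: 0.16 × 0.05 × 0.11 × 0.13 × 0.1 = 0.00001144
A energy = 74 / 0.00001144 = 6468531 kJ/m²/yr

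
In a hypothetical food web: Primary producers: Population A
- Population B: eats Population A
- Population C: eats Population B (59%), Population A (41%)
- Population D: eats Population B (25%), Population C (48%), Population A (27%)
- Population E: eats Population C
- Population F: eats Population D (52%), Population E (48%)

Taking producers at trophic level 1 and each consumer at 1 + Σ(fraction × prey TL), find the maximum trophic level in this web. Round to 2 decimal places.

Population B: 1 + 1 = 2
Population C: 1 + (0.59×2 + 0.41×1) = 2.59
Population D: 1 + (0.25×2 + 0.48×2.59 + 0.27×1) = 3.0132
Population E: 1 + 2.59 = 3.59
Population F: 1 + (0.52×3.0132 + 0.48×3.59) = 4.290064

4.29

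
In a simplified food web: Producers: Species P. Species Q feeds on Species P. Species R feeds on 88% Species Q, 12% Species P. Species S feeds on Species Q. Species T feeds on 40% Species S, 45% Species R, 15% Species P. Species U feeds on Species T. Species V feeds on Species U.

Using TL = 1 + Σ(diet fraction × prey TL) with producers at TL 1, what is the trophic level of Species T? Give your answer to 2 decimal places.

Species Q: 1 + 1 = 2
Species R: 1 + (0.88×2 + 0.12×1) = 2.88
Species S: 1 + 2 = 3
Species T: 1 + (0.4×3 + 0.45×2.88 + 0.15×1) = 3.646
Species U: 1 + 3.646 = 4.646
Species V: 1 + 4.646 = 5.646

3.65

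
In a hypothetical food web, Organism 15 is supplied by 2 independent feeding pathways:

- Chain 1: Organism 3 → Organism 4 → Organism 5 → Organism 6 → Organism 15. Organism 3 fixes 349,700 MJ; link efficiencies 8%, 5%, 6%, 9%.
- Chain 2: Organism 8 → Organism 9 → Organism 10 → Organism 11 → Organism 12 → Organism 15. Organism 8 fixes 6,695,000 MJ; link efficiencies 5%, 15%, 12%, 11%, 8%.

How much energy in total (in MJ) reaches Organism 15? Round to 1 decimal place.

Chain 1: 349700 × 0.08 × 0.05 × 0.06 × 0.09 = 7.55352 MJ
Chain 2: 6695000 × 0.05 × 0.15 × 0.12 × 0.11 × 0.08 = 53.0244 MJ
Total at Organism 15: 7.55352 + 53.0244 = 60.57792 MJ

60.6 MJ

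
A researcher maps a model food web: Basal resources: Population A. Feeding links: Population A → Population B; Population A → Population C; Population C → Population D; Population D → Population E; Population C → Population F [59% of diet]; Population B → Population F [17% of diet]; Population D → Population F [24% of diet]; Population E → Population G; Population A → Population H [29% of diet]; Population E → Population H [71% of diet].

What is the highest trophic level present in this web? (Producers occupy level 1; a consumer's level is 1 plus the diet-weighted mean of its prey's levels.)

5

Population B: 1 + 1 = 2
Population C: 1 + 1 = 2
Population D: 1 + 2 = 3
Population E: 1 + 3 = 4
Population F: 1 + (0.59×2 + 0.17×2 + 0.24×3) = 3.24
Population G: 1 + 4 = 5
Population H: 1 + (0.29×1 + 0.71×4) = 4.13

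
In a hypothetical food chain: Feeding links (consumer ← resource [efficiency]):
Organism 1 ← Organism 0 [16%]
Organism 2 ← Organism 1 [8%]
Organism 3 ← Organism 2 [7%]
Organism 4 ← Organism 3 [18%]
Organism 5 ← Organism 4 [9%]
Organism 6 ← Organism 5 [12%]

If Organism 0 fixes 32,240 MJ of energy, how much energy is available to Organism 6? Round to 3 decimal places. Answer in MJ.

0.056 MJ

Organism 1: 32240 × 0.16 = 5158.4 MJ
Organism 2: 5158.4 × 0.08 = 412.672 MJ
Organism 3: 412.672 × 0.07 = 28.88704 MJ
Organism 4: 28.88704 × 0.18 = 5.1996672 MJ
Organism 5: 5.1996672 × 0.09 = 0.467970048 MJ
Organism 6: 0.467970048 × 0.12 = 0.05615640576 MJ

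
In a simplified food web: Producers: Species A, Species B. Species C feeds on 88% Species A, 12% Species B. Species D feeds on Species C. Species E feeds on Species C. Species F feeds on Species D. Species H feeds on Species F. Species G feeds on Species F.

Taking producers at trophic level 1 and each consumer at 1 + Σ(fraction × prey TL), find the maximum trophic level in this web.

5

Species C: 1 + (0.88×1 + 0.12×1) = 2
Species D: 1 + 2 = 3
Species E: 1 + 2 = 3
Species F: 1 + 3 = 4
Species G: 1 + 4 = 5
Species H: 1 + 4 = 5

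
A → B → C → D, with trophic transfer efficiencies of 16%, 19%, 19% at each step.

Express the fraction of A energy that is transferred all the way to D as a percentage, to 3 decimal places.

Product of link efficiencies: 0.16 × 0.19 × 0.19 = 0.005776
As a percentage: 0.005776 × 100 = 0.578%

0.578%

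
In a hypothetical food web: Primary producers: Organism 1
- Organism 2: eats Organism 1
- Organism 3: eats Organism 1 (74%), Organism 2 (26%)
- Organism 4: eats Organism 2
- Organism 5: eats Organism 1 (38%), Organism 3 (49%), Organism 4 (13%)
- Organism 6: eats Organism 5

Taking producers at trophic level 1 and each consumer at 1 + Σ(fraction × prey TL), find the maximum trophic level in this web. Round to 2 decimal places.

3.88

Organism 2: 1 + 1 = 2
Organism 3: 1 + (0.74×1 + 0.26×2) = 2.26
Organism 4: 1 + 2 = 3
Organism 5: 1 + (0.38×1 + 0.49×2.26 + 0.13×3) = 2.8774
Organism 6: 1 + 2.8774 = 3.8774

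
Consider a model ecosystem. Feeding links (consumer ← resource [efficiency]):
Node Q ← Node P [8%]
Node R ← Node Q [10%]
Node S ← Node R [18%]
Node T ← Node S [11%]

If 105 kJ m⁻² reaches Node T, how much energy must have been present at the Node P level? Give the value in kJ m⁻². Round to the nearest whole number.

662879 kJ m⁻²

Cumulative transfer efficiency: 0.08 × 0.1 × 0.18 × 0.11 = 0.0001584
Node P energy = 105 / 0.0001584 = 662879 kJ m⁻²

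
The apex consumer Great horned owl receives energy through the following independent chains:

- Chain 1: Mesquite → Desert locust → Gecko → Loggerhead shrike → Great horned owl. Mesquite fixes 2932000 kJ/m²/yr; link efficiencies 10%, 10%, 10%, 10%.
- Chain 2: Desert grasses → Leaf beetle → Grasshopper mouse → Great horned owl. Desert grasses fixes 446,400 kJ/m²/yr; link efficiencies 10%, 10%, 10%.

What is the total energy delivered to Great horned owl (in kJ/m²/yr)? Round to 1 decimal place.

Chain 1: 2932000 × 0.1 × 0.1 × 0.1 × 0.1 = 293.2 kJ/m²/yr
Chain 2: 446400 × 0.1 × 0.1 × 0.1 = 446.4 kJ/m²/yr
Total at Great horned owl: 293.2 + 446.4 = 739.6 kJ/m²/yr

739.6 kJ/m²/yr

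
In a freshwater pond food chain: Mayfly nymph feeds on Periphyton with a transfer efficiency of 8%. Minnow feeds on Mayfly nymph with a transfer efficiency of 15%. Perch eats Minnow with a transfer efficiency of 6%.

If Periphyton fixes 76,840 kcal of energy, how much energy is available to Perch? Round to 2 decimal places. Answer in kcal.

Mayfly nymph: 76840 × 0.08 = 6147.2 kcal
Minnow: 6147.2 × 0.15 = 922.08 kcal
Perch: 922.08 × 0.06 = 55.3248 kcal

55.32 kcal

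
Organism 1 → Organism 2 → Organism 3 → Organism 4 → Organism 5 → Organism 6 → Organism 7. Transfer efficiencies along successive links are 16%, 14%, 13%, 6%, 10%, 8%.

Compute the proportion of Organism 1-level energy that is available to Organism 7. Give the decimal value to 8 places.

0.00000140

Product of link efficiencies: 0.16 × 0.14 × 0.13 × 0.06 × 0.1 × 0.08 = 0.00000139776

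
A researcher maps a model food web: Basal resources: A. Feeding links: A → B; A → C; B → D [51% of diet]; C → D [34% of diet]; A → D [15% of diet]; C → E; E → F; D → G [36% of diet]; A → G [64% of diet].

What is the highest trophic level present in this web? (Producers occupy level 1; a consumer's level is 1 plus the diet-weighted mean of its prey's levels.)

B: 1 + 1 = 2
C: 1 + 1 = 2
D: 1 + (0.51×2 + 0.34×2 + 0.15×1) = 2.85
E: 1 + 2 = 3
F: 1 + 3 = 4
G: 1 + (0.36×2.85 + 0.64×1) = 2.666

4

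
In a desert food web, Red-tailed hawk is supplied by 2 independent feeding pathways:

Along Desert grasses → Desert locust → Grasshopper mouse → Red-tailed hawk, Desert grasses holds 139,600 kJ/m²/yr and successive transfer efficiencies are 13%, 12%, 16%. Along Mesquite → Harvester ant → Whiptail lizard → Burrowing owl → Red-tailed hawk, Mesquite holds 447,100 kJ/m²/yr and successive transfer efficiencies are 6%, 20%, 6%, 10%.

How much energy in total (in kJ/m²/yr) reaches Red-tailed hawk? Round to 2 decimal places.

Via Desert grasses: 139600 × 0.13 × 0.12 × 0.16 = 348.4416 kJ/m²/yr
Via Mesquite: 447100 × 0.06 × 0.2 × 0.06 × 0.1 = 32.1912 kJ/m²/yr
Total at Red-tailed hawk: 348.4416 + 32.1912 = 380.6328 kJ/m²/yr

380.63 kJ/m²/yr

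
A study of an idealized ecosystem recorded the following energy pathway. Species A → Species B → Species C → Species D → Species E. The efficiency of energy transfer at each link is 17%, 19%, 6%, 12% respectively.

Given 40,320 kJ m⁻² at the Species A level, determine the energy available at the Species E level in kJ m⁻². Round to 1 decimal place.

9.4 kJ m⁻²

Species B: 40320 × 0.17 = 6854.4 kJ m⁻²
Species C: 6854.4 × 0.19 = 1302.336 kJ m⁻²
Species D: 1302.336 × 0.06 = 78.14016 kJ m⁻²
Species E: 78.14016 × 0.12 = 9.3768192 kJ m⁻²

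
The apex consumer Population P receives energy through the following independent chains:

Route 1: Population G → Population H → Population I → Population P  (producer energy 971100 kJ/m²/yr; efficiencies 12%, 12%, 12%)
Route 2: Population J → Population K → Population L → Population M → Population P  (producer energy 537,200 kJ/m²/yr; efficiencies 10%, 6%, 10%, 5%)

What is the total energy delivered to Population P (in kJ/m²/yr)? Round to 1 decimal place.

Route 1: 971100 × 0.12 × 0.12 × 0.12 = 1678.0608 kJ/m²/yr
Route 2: 537200 × 0.1 × 0.06 × 0.1 × 0.05 = 16.116 kJ/m²/yr
Total at Population P: 1678.0608 + 16.116 = 1694.1768 kJ/m²/yr

1694.2 kJ/m²/yr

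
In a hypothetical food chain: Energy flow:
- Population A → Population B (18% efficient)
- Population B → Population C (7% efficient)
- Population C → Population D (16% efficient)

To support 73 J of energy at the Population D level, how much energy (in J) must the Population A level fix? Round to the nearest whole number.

Cumulative transfer efficiency: 0.18 × 0.07 × 0.16 = 0.002016
Population A energy = 73 / 0.002016 = 36210 J

36210 J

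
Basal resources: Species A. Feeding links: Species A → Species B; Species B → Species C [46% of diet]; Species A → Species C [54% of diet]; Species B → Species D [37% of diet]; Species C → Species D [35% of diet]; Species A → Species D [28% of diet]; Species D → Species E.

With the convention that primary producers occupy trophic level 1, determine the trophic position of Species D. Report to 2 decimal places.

2.88

Species B: 1 + 1 = 2
Species C: 1 + (0.46×2 + 0.54×1) = 2.46
Species D: 1 + (0.37×2 + 0.35×2.46 + 0.28×1) = 2.881
Species E: 1 + 2.881 = 3.881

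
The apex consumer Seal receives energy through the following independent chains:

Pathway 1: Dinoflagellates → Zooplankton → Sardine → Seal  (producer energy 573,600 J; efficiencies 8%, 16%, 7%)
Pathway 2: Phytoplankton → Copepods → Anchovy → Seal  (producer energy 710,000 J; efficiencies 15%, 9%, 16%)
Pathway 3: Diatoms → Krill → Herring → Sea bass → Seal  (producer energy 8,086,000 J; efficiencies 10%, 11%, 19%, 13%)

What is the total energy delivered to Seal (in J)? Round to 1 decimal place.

Pathway 1: 573600 × 0.08 × 0.16 × 0.07 = 513.9456 J
Pathway 2: 710000 × 0.15 × 0.09 × 0.16 = 1533.6 J
Pathway 3: 8086000 × 0.1 × 0.11 × 0.19 × 0.13 = 2196.9662 J
Total at Seal: 513.9456 + 1533.6 + 2196.9662 = 4244.5118 J

4244.5 J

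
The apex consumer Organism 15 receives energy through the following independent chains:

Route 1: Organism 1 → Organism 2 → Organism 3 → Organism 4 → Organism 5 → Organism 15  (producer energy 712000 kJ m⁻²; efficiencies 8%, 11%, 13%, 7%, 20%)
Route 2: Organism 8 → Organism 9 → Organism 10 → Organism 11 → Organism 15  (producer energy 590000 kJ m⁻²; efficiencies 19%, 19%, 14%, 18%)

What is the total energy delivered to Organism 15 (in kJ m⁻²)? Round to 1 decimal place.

Route 1: 712000 × 0.08 × 0.11 × 0.13 × 0.07 × 0.2 = 11.403392 kJ m⁻²
Route 2: 590000 × 0.19 × 0.19 × 0.14 × 0.18 = 536.7348 kJ m⁻²
Total at Organism 15: 11.403392 + 536.7348 = 548.138192 kJ m⁻²

548.1 kJ m⁻²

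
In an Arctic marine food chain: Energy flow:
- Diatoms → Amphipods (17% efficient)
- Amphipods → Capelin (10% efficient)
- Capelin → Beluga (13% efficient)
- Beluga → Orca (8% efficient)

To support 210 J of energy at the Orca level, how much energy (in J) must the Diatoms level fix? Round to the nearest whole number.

Cumulative transfer efficiency: 0.17 × 0.1 × 0.13 × 0.08 = 0.0001768
Diatoms energy = 210 / 0.0001768 = 1187783 J

1187783 J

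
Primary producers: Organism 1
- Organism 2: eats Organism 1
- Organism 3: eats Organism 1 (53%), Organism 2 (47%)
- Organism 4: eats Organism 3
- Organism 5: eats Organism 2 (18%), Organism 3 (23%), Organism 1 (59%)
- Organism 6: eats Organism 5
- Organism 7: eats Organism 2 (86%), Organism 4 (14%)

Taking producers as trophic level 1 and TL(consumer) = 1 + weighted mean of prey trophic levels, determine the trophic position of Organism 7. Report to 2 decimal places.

3.21

Organism 2: 1 + 1 = 2
Organism 3: 1 + (0.53×1 + 0.47×2) = 2.47
Organism 4: 1 + 2.47 = 3.47
Organism 5: 1 + (0.18×2 + 0.23×2.47 + 0.59×1) = 2.5181
Organism 6: 1 + 2.5181 = 3.5181
Organism 7: 1 + (0.86×2 + 0.14×3.47) = 3.2058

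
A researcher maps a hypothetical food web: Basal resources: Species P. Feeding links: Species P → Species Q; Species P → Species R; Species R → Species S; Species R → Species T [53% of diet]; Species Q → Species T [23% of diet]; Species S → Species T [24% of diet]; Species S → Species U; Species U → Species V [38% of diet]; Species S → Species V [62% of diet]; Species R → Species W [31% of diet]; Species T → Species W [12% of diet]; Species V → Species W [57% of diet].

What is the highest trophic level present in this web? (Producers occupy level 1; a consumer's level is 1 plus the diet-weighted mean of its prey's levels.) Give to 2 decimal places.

Species Q: 1 + 1 = 2
Species R: 1 + 1 = 2
Species S: 1 + 2 = 3
Species T: 1 + (0.53×2 + 0.23×2 + 0.24×3) = 3.24
Species U: 1 + 3 = 4
Species V: 1 + (0.38×4 + 0.62×3) = 4.38
Species W: 1 + (0.31×2 + 0.12×3.24 + 0.57×4.38) = 4.5054

4.51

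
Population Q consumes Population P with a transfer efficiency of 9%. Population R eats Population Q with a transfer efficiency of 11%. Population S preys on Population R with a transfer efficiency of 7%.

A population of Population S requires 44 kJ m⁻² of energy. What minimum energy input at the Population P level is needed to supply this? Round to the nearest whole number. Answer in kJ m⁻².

63492 kJ m⁻²

Cumulative transfer efficiency: 0.09 × 0.11 × 0.07 = 0.000693
Population P energy = 44 / 0.000693 = 63492 kJ m⁻²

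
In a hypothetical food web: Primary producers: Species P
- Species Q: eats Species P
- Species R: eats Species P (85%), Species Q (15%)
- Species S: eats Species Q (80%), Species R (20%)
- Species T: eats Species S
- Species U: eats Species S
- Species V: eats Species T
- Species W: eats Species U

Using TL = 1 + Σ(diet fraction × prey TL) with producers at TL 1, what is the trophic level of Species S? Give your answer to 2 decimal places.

3.03

Species Q: 1 + 1 = 2
Species R: 1 + (0.85×1 + 0.15×2) = 2.15
Species S: 1 + (0.8×2 + 0.2×2.15) = 3.03
Species T: 1 + 3.03 = 4.03
Species U: 1 + 3.03 = 4.03
Species V: 1 + 4.03 = 5.03
Species W: 1 + 4.03 = 5.03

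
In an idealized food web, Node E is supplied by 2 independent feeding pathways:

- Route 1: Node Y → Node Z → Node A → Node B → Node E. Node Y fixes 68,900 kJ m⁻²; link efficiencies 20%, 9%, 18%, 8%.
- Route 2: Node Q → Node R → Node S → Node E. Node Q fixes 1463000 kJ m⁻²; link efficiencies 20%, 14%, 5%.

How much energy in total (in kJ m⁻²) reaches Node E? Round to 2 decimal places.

Route 1: 68900 × 0.2 × 0.09 × 0.18 × 0.08 = 17.85888 kJ m⁻²
Route 2: 1463000 × 0.2 × 0.14 × 0.05 = 2048.2 kJ m⁻²
Total at Node E: 17.85888 + 2048.2 = 2066.05888 kJ m⁻²

2066.06 kJ m⁻²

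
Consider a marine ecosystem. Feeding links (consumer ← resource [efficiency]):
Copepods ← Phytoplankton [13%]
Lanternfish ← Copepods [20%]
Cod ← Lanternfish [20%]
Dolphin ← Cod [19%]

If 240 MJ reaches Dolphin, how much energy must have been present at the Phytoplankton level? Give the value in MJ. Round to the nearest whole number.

Cumulative transfer efficiency: 0.13 × 0.2 × 0.2 × 0.19 = 0.000988
Phytoplankton energy = 240 / 0.000988 = 242915 MJ

242915 MJ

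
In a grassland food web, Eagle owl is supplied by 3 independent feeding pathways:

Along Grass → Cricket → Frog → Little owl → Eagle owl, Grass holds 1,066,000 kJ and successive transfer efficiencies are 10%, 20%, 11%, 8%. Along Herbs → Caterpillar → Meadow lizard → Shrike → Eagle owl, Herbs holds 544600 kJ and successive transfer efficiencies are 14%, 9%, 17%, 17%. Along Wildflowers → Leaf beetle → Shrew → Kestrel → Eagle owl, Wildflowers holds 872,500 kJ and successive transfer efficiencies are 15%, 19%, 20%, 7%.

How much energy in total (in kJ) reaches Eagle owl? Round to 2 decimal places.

734.05 kJ

Via Grass: 1066000 × 0.1 × 0.2 × 0.11 × 0.08 = 187.616 kJ
Via Herbs: 544600 × 0.14 × 0.09 × 0.17 × 0.17 = 198.310644 kJ
Via Wildflowers: 872500 × 0.15 × 0.19 × 0.2 × 0.07 = 348.1275 kJ
Total at Eagle owl: 187.616 + 198.310644 + 348.1275 = 734.054144 kJ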